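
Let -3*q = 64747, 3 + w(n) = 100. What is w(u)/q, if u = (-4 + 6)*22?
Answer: -291/64747 ≈ -0.0044944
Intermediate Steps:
u = 44 (u = 2*22 = 44)
w(n) = 97 (w(n) = -3 + 100 = 97)
q = -64747/3 (q = -1/3*64747 = -64747/3 ≈ -21582.)
w(u)/q = 97/(-64747/3) = 97*(-3/64747) = -291/64747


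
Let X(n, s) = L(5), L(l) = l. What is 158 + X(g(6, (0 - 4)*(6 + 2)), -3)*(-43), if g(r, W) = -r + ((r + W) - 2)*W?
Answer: -57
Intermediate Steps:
g(r, W) = -r + W*(-2 + W + r) (g(r, W) = -r + ((W + r) - 2)*W = -r + (-2 + W + r)*W = -r + W*(-2 + W + r))
X(n, s) = 5
158 + X(g(6, (0 - 4)*(6 + 2)), -3)*(-43) = 158 + 5*(-43) = 158 - 215 = -57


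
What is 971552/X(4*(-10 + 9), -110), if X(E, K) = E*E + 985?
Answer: 971552/1001 ≈ 970.58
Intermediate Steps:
X(E, K) = 985 + E**2 (X(E, K) = E**2 + 985 = 985 + E**2)
971552/X(4*(-10 + 9), -110) = 971552/(985 + (4*(-10 + 9))**2) = 971552/(985 + (4*(-1))**2) = 971552/(985 + (-4)**2) = 971552/(985 + 16) = 971552/1001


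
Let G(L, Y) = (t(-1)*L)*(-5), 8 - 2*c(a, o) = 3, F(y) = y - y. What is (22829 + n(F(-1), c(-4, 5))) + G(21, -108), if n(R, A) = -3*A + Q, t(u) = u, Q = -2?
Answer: 45849/2 ≈ 22925.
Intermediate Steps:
F(y) = 0
c(a, o) = 5/2 (c(a, o) = 4 - ½*3 = 4 - 3/2 = 5/2)
G(L, Y) = 5*L (G(L, Y) = -L*(-5) = 5*L)
n(R, A) = -2 - 3*A (n(R, A) = -3*A - 2 = -2 - 3*A)
(22829 + n(F(-1), c(-4, 5))) + G(21, -108) = (22829 + (-2 - 3*5/2)) + 5*21 = (22829 + (-2 - 15/2)) + 105 = (22829 - 19/2) + 105 = 45639/2 + 105 = 45849/2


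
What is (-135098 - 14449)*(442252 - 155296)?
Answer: -42913408932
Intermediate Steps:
(-135098 - 14449)*(442252 - 155296) = -149547*286956 = -42913408932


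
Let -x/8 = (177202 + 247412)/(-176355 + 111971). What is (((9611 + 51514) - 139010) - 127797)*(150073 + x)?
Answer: -62126871213619/2012 ≈ -3.0878e+10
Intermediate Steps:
x = 212307/4024 (x = -8*(177202 + 247412)/(-176355 + 111971) = -3396912/(-64384) = -3396912*(-1)/64384 = -8*(-212307/32192) = 212307/4024 ≈ 52.760)
(((9611 + 51514) - 139010) - 127797)*(150073 + x) = (((9611 + 51514) - 139010) - 127797)*(150073 + 212307/4024) = ((61125 - 139010) - 127797)*(604106059/4024) = (-77885 - 127797)*(604106059/4024) = -205682*604106059/4024 = -62126871213619/2012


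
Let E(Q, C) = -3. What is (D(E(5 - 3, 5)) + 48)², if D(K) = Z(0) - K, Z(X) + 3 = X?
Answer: 2304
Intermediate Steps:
Z(X) = -3 + X
D(K) = -3 - K (D(K) = (-3 + 0) - K = -3 - K)
(D(E(5 - 3, 5)) + 48)² = ((-3 - 1*(-3)) + 48)² = ((-3 + 3) + 48)² = (0 + 48)² = 48² = 2304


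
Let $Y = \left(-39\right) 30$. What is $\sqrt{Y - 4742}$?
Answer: $2 i \sqrt{1478} \approx 76.89 i$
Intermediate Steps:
$Y = -1170$
$\sqrt{Y - 4742} = \sqrt{-1170 - 4742} = \sqrt{-5912} = 2 i \sqrt{1478}$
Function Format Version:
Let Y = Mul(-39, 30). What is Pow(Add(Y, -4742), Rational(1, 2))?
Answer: Mul(2, I, Pow(1478, Rational(1, 2))) ≈ Mul(76.890, I)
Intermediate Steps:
Y = -1170
Pow(Add(Y, -4742), Rational(1, 2)) = Pow(Add(-1170, -4742), Rational(1, 2)) = Pow(-5912, Rational(1, 2)) = Mul(2, I, Pow(1478, Rational(1, 2)))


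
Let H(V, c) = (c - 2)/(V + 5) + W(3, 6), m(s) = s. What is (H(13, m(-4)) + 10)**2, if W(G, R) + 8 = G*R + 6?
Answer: 5929/9 ≈ 658.78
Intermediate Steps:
W(G, R) = -2 + G*R (W(G, R) = -8 + (G*R + 6) = -8 + (6 + G*R) = -2 + G*R)
H(V, c) = 16 + (-2 + c)/(5 + V) (H(V, c) = (c - 2)/(V + 5) + (-2 + 3*6) = (-2 + c)/(5 + V) + (-2 + 18) = (-2 + c)/(5 + V) + 16 = 16 + (-2 + c)/(5 + V))
(H(13, m(-4)) + 10)**2 = ((78 - 4 + 16*13)/(5 + 13) + 10)**2 = ((78 - 4 + 208)/18 + 10)**2 = ((1/18)*282 + 10)**2 = (47/3 + 10)**2 = (77/3)**2 = 5929/9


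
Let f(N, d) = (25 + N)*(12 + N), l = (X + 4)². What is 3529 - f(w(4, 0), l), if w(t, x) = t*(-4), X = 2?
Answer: 3565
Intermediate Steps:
w(t, x) = -4*t
l = 36 (l = (2 + 4)² = 6² = 36)
f(N, d) = (12 + N)*(25 + N)
3529 - f(w(4, 0), l) = 3529 - (300 + (-4*4)² + 37*(-4*4)) = 3529 - (300 + (-16)² + 37*(-16)) = 3529 - (300 + 256 - 592) = 3529 - 1*(-36) = 3529 + 36 = 3565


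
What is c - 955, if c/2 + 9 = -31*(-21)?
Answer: 329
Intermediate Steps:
c = 1284 (c = -18 + 2*(-31*(-21)) = -18 + 2*651 = -18 + 1302 = 1284)
c - 955 = 1284 - 955 = 329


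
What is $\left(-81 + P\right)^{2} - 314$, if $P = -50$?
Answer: $16847$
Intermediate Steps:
$\left(-81 + P\right)^{2} - 314 = \left(-81 - 50\right)^{2} - 314 = \left(-131\right)^{2} - 314 = 17161 - 314 = 16847$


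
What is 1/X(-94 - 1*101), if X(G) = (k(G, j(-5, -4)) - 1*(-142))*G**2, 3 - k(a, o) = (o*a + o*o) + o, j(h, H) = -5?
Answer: -1/32321250 ≈ -3.0939e-8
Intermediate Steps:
k(a, o) = 3 - o - o**2 - a*o (k(a, o) = 3 - ((o*a + o*o) + o) = 3 - ((a*o + o**2) + o) = 3 - ((o**2 + a*o) + o) = 3 - (o + o**2 + a*o) = 3 + (-o - o**2 - a*o) = 3 - o - o**2 - a*o)
X(G) = G**2*(125 + 5*G) (X(G) = ((3 - 1*(-5) - 1*(-5)**2 - 1*G*(-5)) - 1*(-142))*G**2 = ((3 + 5 - 1*25 + 5*G) + 142)*G**2 = ((3 + 5 - 25 + 5*G) + 142)*G**2 = ((-17 + 5*G) + 142)*G**2 = (125 + 5*G)*G**2 = G**2*(125 + 5*G))
1/X(-94 - 1*101) = 1/(5*(-94 - 1*101)**2*(25 + (-94 - 1*101))) = 1/(5*(-94 - 101)**2*(25 + (-94 - 101))) = 1/(5*(-195)**2*(25 - 195)) = 1/(5*38025*(-170)) = 1/(-32321250) = -1/32321250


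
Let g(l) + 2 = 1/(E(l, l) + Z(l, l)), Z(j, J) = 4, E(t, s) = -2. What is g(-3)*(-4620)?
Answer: 6930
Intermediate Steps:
g(l) = -3/2 (g(l) = -2 + 1/(-2 + 4) = -2 + 1/2 = -2 + ½ = -3/2)
g(-3)*(-4620) = -3/2*(-4620) = 6930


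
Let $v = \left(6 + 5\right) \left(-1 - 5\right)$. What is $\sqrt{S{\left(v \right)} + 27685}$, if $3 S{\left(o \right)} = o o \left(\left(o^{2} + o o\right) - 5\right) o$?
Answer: $i \sqrt{834381539} \approx 28886.0 i$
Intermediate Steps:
$v = -66$ ($v = 11 \left(-6\right) = -66$)
$S{\left(o \right)} = \frac{o^{3} \left(-5 + 2 o^{2}\right)}{3}$ ($S{\left(o \right)} = \frac{o o \left(\left(o^{2} + o o\right) - 5\right) o}{3} = \frac{o^{2} \left(\left(o^{2} + o^{2}\right) - 5\right) o}{3} = \frac{o^{2} \left(2 o^{2} - 5\right) o}{3} = \frac{o^{2} \left(-5 + 2 o^{2}\right) o}{3} = \frac{o^{3} \left(-5 + 2 o^{2}\right)}{3}$)
$\sqrt{S{\left(v \right)} + 27685} = \sqrt{\frac{\left(-66\right)^{3} \left(-5 + 2 \left(-66\right)^{2}\right)}{3} + 27685} = \sqrt{\frac{1}{3} \left(-287496\right) \left(-5 + 2 \cdot 4356\right) + 27685} = \sqrt{\frac{1}{3} \left(-287496\right) \left(-5 + 8712\right) + 27685} = \sqrt{\frac{1}{3} \left(-287496\right) 8707 + 27685} = \sqrt{-834409224 + 27685} = \sqrt{-834381539} = i \sqrt{834381539}$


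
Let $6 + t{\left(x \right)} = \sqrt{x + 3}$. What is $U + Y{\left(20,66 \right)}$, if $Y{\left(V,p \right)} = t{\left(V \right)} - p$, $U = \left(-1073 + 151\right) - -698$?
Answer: $-296 + \sqrt{23} \approx -291.2$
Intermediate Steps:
$U = -224$ ($U = -922 + 698 = -224$)
$t{\left(x \right)} = -6 + \sqrt{3 + x}$ ($t{\left(x \right)} = -6 + \sqrt{x + 3} = -6 + \sqrt{3 + x}$)
$Y{\left(V,p \right)} = -6 + \sqrt{3 + V} - p$ ($Y{\left(V,p \right)} = \left(-6 + \sqrt{3 + V}\right) - p = -6 + \sqrt{3 + V} - p$)
$U + Y{\left(20,66 \right)} = -224 - \left(72 - \sqrt{3 + 20}\right) = -224 - \left(72 - \sqrt{23}\right) = -296 + \sqrt{23}$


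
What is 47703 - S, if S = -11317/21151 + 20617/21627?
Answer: 21820719673523/457432677 ≈ 47703.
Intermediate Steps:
S = 191317408/457432677 (S = -11317*1/21151 + 20617*(1/21627) = -11317/21151 + 20617/21627 = 191317408/457432677 ≈ 0.41824)
47703 - S = 47703 - 1*191317408/457432677 = 47703 - 191317408/457432677 = 21820719673523/457432677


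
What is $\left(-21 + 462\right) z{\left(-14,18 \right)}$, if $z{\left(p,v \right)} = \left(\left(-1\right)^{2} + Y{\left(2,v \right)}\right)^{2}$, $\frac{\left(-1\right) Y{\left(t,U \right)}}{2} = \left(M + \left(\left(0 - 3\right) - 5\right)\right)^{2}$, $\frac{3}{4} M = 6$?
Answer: $441$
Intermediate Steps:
$M = 8$ ($M = \frac{4}{3} \cdot 6 = 8$)
$Y{\left(t,U \right)} = 0$ ($Y{\left(t,U \right)} = - 2 \left(8 + \left(\left(0 - 3\right) - 5\right)\right)^{2} = - 2 \left(8 - 8\right)^{2} = - 2 \cdot 0^{2} = \left(-2\right) 0 = 0$)
$z{\left(p,v \right)} = 1$ ($z{\left(p,v \right)} = \left(\left(-1\right)^{2} + 0\right)^{2} = \left(1 + 0\right)^{2} = 1^{2} = 1$)
$\left(-21 + 462\right) z{\left(-14,18 \right)} = \left(-21 + 462\right) 1 = 441 \cdot 1 = 441$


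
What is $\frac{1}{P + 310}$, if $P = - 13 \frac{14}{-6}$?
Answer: $\frac{3}{1021} \approx 0.0029383$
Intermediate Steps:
$P = \frac{91}{3}$ ($P = - 13 \cdot 14 \left(- \frac{1}{6}\right) = \left(-13\right) \left(- \frac{7}{3}\right) = \frac{91}{3} \approx 30.333$)
$\frac{1}{P + 310} = \frac{1}{\frac{91}{3} + 310} = \frac{1}{\frac{1021}{3}} = \frac{3}{1021}$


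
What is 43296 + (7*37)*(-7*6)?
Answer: 32418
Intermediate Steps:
43296 + (7*37)*(-7*6) = 43296 + 259*(-42) = 43296 - 10878 = 32418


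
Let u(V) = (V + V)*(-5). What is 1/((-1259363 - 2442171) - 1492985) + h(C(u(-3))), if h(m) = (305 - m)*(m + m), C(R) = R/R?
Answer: 3158267551/5194519 ≈ 608.00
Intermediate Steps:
u(V) = -10*V (u(V) = (2*V)*(-5) = -10*V)
C(R) = 1
h(m) = 2*m*(305 - m) (h(m) = (305 - m)*(2*m) = 2*m*(305 - m))
1/((-1259363 - 2442171) - 1492985) + h(C(u(-3))) = 1/((-1259363 - 2442171) - 1492985) + 2*1*(305 - 1*1) = 1/(-3701534 - 1492985) + 2*1*(305 - 1) = 1/(-5194519) + 2*1*304 = -1/5194519 + 608 = 3158267551/5194519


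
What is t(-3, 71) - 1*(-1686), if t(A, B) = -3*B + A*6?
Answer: 1455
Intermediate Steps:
t(A, B) = -3*B + 6*A
t(-3, 71) - 1*(-1686) = (-3*71 + 6*(-3)) - 1*(-1686) = (-213 - 18) + 1686 = -231 + 1686 = 1455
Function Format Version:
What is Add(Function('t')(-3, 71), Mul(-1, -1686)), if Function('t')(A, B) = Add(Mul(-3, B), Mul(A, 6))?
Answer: 1455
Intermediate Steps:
Function('t')(A, B) = Add(Mul(-3, B), Mul(6, A))
Add(Function('t')(-3, 71), Mul(-1, -1686)) = Add(Add(Mul(-3, 71), Mul(6, -3)), Mul(-1, -1686)) = Add(Add(-213, -18), 1686) = Add(-231, 1686) = 1455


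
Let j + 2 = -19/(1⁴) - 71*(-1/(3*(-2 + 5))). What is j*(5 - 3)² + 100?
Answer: 428/9 ≈ 47.556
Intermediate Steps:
j = -118/9 (j = -2 + (-19/(1⁴) - 71*(-1/(3*(-2 + 5)))) = -2 + (-19/1 - 71/((-3*3))) = -2 + (-19*1 - 71/(-9)) = -2 + (-19 - 71*(-⅑)) = -2 + (-19 + 71/9) = -2 - 100/9 = -118/9 ≈ -13.111)
j*(5 - 3)² + 100 = -118*(5 - 3)²/9 + 100 = -118/9*2² + 100 = -118/9*4 + 100 = -472/9 + 100 = 428/9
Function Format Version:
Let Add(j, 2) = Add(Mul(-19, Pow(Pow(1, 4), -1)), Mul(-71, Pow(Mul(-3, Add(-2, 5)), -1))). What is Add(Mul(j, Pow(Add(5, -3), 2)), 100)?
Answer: Rational(428, 9) ≈ 47.556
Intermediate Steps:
j = Rational(-118, 9) (j = Add(-2, Add(Mul(-19, Pow(Pow(1, 4), -1)), Mul(-71, Pow(Mul(-3, Add(-2, 5)), -1)))) = Add(-2, Add(Mul(-19, Pow(1, -1)), Mul(-71, Pow(Mul(-3, 3), -1)))) = Add(-2, Add(Mul(-19, 1), Mul(-71, Pow(-9, -1)))) = Add(-2, Add(-19, Mul(-71, Rational(-1, 9)))) = Add(-2, Add(-19, Rational(71, 9))) = Add(-2, Rational(-100, 9)) = Rational(-118, 9) ≈ -13.111)
Add(Mul(j, Pow(Add(5, -3), 2)), 100) = Add(Mul(Rational(-118, 9), Pow(Add(5, -3), 2)), 100) = Add(Mul(Rational(-118, 9), Pow(2, 2)), 100) = Add(Mul(Rational(-118, 9), 4), 100) = Add(Rational(-472, 9), 100) = Rational(428, 9)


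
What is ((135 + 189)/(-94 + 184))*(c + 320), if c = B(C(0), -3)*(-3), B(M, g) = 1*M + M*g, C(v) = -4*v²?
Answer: 1152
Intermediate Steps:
B(M, g) = M + M*g
c = 0 (c = ((-4*0²)*(1 - 3))*(-3) = (-4*0*(-2))*(-3) = (0*(-2))*(-3) = 0*(-3) = 0)
((135 + 189)/(-94 + 184))*(c + 320) = ((135 + 189)/(-94 + 184))*(0 + 320) = (324/90)*320 = (324*(1/90))*320 = (18/5)*320 = 1152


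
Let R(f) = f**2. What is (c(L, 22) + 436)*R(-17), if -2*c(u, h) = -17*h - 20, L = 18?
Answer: 182937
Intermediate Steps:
c(u, h) = 10 + 17*h/2 (c(u, h) = -(-17*h - 20)/2 = -(-20 - 17*h)/2 = 10 + 17*h/2)
(c(L, 22) + 436)*R(-17) = ((10 + (17/2)*22) + 436)*(-17)**2 = ((10 + 187) + 436)*289 = (197 + 436)*289 = 633*289 = 182937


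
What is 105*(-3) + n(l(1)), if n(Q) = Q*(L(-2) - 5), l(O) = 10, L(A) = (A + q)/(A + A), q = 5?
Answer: -745/2 ≈ -372.50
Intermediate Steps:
L(A) = (5 + A)/(2*A) (L(A) = (A + 5)/(A + A) = (5 + A)/((2*A)) = (5 + A)*(1/(2*A)) = (5 + A)/(2*A))
n(Q) = -23*Q/4 (n(Q) = Q*((½)*(5 - 2)/(-2) - 5) = Q*((½)*(-½)*3 - 5) = Q*(-¾ - 5) = Q*(-23/4) = -23*Q/4)
105*(-3) + n(l(1)) = 105*(-3) - 23/4*10 = -315 - 115/2 = -745/2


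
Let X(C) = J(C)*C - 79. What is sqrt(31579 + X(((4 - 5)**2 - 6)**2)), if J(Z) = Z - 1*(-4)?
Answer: 5*sqrt(1289) ≈ 179.51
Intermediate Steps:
J(Z) = 4 + Z (J(Z) = Z + 4 = 4 + Z)
X(C) = -79 + C*(4 + C) (X(C) = (4 + C)*C - 79 = C*(4 + C) - 79 = -79 + C*(4 + C))
sqrt(31579 + X(((4 - 5)**2 - 6)**2)) = sqrt(31579 + (-79 + ((4 - 5)**2 - 6)**2*(4 + ((4 - 5)**2 - 6)**2))) = sqrt(31579 + (-79 + ((-1)**2 - 6)**2*(4 + ((-1)**2 - 6)**2))) = sqrt(31579 + (-79 + (1 - 6)**2*(4 + (1 - 6)**2))) = sqrt(31579 + (-79 + (-5)**2*(4 + (-5)**2))) = sqrt(31579 + (-79 + 25*(4 + 25))) = sqrt(31579 + (-79 + 25*29)) = sqrt(31579 + (-79 + 725)) = sqrt(31579 + 646) = sqrt(32225) = 5*sqrt(1289)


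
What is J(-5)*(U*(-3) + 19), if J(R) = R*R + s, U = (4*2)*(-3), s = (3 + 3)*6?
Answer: 5551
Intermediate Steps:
s = 36 (s = 6*6 = 36)
U = -24 (U = 8*(-3) = -24)
J(R) = 36 + R² (J(R) = R*R + 36 = R² + 36 = 36 + R²)
J(-5)*(U*(-3) + 19) = (36 + (-5)²)*(-24*(-3) + 19) = (36 + 25)*(72 + 19) = 61*91 = 5551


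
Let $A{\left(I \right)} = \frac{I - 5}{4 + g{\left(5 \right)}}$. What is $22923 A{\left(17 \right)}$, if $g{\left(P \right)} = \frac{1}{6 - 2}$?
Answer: $\frac{1100304}{17} \approx 64724.0$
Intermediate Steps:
$g{\left(P \right)} = \frac{1}{4}$
$A{\left(I \right)} = - \frac{20}{17} + \frac{4 I}{17}$ ($A{\left(I \right)} = \frac{I - 5}{4 + \frac{1}{4}} = \frac{-5 + I}{\frac{17}{4}} = \left(-5 + I\right) \frac{4}{17} = - \frac{20}{17} + \frac{4 I}{17}$)
$22923 A{\left(17 \right)} = 22923 \left(- \frac{20}{17} + \frac{4}{17} \cdot 17\right) = 22923 \left(- \frac{20}{17} + 4\right) = 22923 \cdot \frac{48}{17} = \frac{1100304}{17}$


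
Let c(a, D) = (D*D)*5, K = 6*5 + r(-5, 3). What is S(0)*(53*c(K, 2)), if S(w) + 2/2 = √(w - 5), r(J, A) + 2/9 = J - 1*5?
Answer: -1060 + 1060*I*√5 ≈ -1060.0 + 2370.2*I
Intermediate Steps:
r(J, A) = -47/9 + J (r(J, A) = -2/9 + (J - 1*5) = -2/9 + (J - 5) = -2/9 + (-5 + J) = -47/9 + J)
K = 178/9 (K = 6*5 + (-47/9 - 5) = 30 - 92/9 = 178/9 ≈ 19.778)
c(a, D) = 5*D² (c(a, D) = D²*5 = 5*D²)
S(w) = -1 + √(-5 + w) (S(w) = -1 + √(w - 5) = -1 + √(-5 + w))
S(0)*(53*c(K, 2)) = (-1 + √(-5 + 0))*(53*(5*2²)) = (-1 + √(-5))*(53*(5*4)) = (-1 + I*√5)*(53*20) = (-1 + I*√5)*1060 = -1060 + 1060*I*√5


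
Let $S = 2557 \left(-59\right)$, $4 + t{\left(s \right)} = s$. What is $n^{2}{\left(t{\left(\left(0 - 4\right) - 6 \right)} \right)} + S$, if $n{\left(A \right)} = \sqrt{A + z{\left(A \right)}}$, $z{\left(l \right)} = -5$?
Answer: $-150882$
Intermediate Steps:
$t{\left(s \right)} = -4 + s$
$n{\left(A \right)} = \sqrt{-5 + A}$ ($n{\left(A \right)} = \sqrt{A - 5} = \sqrt{-5 + A}$)
$S = -150863$
$n^{2}{\left(t{\left(\left(0 - 4\right) - 6 \right)} \right)} + S = \left(\sqrt{-5 + \left(-4 + \left(\left(0 - 4\right) - 6\right)\right)}\right)^{2} - 150863 = \left(\sqrt{-5 - 14}\right)^{2} - 150863 = \left(\sqrt{-19}\right)^{2} - 150863 = \left(i \sqrt{19}\right)^{2} - 150863 = -19 - 150863 = -150882$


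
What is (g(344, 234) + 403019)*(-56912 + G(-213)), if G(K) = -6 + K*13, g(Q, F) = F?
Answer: -24068961811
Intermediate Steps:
G(K) = -6 + 13*K
(g(344, 234) + 403019)*(-56912 + G(-213)) = (234 + 403019)*(-56912 + (-6 + 13*(-213))) = 403253*(-56912 + (-6 - 2769)) = 403253*(-56912 - 2775) = 403253*(-59687) = -24068961811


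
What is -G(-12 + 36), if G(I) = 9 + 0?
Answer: -9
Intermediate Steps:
G(I) = 9
-G(-12 + 36) = -1*9 = -9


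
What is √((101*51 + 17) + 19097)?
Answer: √24265 ≈ 155.77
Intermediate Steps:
√((101*51 + 17) + 19097) = √((5151 + 17) + 19097) = √(5168 + 19097) = √24265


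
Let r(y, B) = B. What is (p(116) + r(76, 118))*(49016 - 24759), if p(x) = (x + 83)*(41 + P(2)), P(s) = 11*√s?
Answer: 200775189 + 53098573*√2 ≈ 2.7587e+8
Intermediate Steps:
p(x) = (41 + 11*√2)*(83 + x) (p(x) = (x + 83)*(41 + 11*√2) = (83 + x)*(41 + 11*√2) = (41 + 11*√2)*(83 + x))
(p(116) + r(76, 118))*(49016 - 24759) = ((3403 + 41*116 + 913*√2 + 11*116*√2) + 118)*(49016 - 24759) = ((3403 + 4756 + 913*√2 + 1276*√2) + 118)*24257 = ((8159 + 2189*√2) + 118)*24257 = (8277 + 2189*√2)*24257 = 200775189 + 53098573*√2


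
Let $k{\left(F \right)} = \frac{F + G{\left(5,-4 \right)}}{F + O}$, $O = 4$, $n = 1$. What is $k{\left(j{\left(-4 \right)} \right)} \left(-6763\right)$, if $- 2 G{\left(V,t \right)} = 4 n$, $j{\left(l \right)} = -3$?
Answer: $33815$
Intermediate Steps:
$G{\left(V,t \right)} = -2$ ($G{\left(V,t \right)} = - \frac{4 \cdot 1}{2} = \left(- \frac{1}{2}\right) 4 = -2$)
$k{\left(F \right)} = \frac{-2 + F}{4 + F}$ ($k{\left(F \right)} = \frac{F - 2}{F + 4} = \frac{-2 + F}{4 + F}$)
$k{\left(j{\left(-4 \right)} \right)} \left(-6763\right) = \frac{-2 - 3}{4 - 3} \left(-6763\right) = 1^{-1} \left(-5\right) \left(-6763\right) = 1 \left(-5\right) \left(-6763\right) = \left(-5\right) \left(-6763\right) = 33815$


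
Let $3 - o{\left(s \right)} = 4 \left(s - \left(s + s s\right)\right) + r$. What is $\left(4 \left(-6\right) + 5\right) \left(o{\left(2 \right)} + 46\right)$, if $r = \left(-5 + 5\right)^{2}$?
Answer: $-1235$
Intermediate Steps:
$r = 0$ ($r = 0^{2} = 0$)
$o{\left(s \right)} = 3 + 4 s^{2}$ ($o{\left(s \right)} = 3 - \left(4 \left(s - \left(s + s s\right)\right) + 0\right) = 3 - \left(4 \left(s - \left(s + s^{2}\right)\right) + 0\right) = 3 - \left(4 \left(- s^{2}\right) + 0\right) = 3 - \left(- 4 s^{2} + 0\right) = 3 - - 4 s^{2} = 3 + 4 s^{2}$)
$\left(4 \left(-6\right) + 5\right) \left(o{\left(2 \right)} + 46\right) = \left(4 \left(-6\right) + 5\right) \left(\left(3 + 4 \cdot 2^{2}\right) + 46\right) = \left(-24 + 5\right) \left(\left(3 + 4 \cdot 4\right) + 46\right) = - 19 \left(\left(3 + 16\right) + 46\right) = - 19 \left(19 + 46\right) = \left(-19\right) 65 = -1235$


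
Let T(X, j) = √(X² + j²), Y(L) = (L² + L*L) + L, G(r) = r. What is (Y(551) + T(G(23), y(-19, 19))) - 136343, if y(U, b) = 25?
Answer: 471410 + √1154 ≈ 4.7144e+5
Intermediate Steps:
Y(L) = L + 2*L² (Y(L) = (L² + L²) + L = 2*L² + L = L + 2*L²)
(Y(551) + T(G(23), y(-19, 19))) - 136343 = (551*(1 + 2*551) + √(23² + 25²)) - 136343 = (551*(1 + 1102) + √(529 + 625)) - 136343 = (551*1103 + √1154) - 136343 = (607753 + √1154) - 136343 = 471410 + √1154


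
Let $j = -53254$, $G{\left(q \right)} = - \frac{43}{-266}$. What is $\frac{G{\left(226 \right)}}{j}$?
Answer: $- \frac{43}{14165564} \approx -3.0355 \cdot 10^{-6}$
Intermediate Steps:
$G{\left(q \right)} = \frac{43}{266}$ ($G{\left(q \right)} = \left(-43\right) \left(- \frac{1}{266}\right) = \frac{43}{266}$)
$\frac{G{\left(226 \right)}}{j} = \frac{43}{266 \left(-53254\right)} = \frac{43}{266} \left(- \frac{1}{53254}\right) = - \frac{43}{14165564}$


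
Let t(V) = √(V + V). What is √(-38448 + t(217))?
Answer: √(-38448 + √434) ≈ 196.03*I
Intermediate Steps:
t(V) = √2*√V (t(V) = √(2*V) = √2*√V)
√(-38448 + t(217)) = √(-38448 + √2*√217) = √(-38448 + √434)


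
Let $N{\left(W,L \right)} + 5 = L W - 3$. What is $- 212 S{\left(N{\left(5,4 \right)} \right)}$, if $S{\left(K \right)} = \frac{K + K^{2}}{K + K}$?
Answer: $-1378$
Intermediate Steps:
$N{\left(W,L \right)} = -8 + L W$ ($N{\left(W,L \right)} = -5 + \left(L W - 3\right) = -5 + \left(-3 + L W\right) = -8 + L W$)
$S{\left(K \right)} = \frac{K + K^{2}}{2 K}$
$- 212 S{\left(N{\left(5,4 \right)} \right)} = - 212 \left(\frac{1}{2} + \frac{-8 + 4 \cdot 5}{2}\right) = - 212 \left(\frac{1}{2} + \frac{-8 + 20}{2}\right) = - 212 \left(\frac{1}{2} + \frac{1}{2} \cdot 12\right) = - 212 \left(\frac{1}{2} + 6\right) = \left(-212\right) \frac{13}{2} = -1378$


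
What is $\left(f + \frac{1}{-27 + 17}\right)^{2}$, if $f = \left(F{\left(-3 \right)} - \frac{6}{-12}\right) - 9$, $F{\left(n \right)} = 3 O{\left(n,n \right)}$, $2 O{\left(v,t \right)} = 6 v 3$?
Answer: $\frac{200704}{25} \approx 8028.2$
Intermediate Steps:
$O{\left(v,t \right)} = 9 v$ ($O{\left(v,t \right)} = \frac{6 v 3}{2} = \frac{18 v}{2} = 9 v$)
$F{\left(n \right)} = 27 n$ ($F{\left(n \right)} = 3 \cdot 9 n = 27 n$)
$f = - \frac{179}{2}$ ($f = \left(27 \left(-3\right) - \frac{6}{-12}\right) - 9 = \left(-81 - - \frac{1}{2}\right) - 9 = \left(-81 + \frac{1}{2}\right) - 9 = - \frac{161}{2} - 9 = - \frac{179}{2} \approx -89.5$)
$\left(f + \frac{1}{-27 + 17}\right)^{2} = \left(- \frac{179}{2} + \frac{1}{-27 + 17}\right)^{2} = \left(- \frac{179}{2} + \frac{1}{-10}\right)^{2} = \left(- \frac{179}{2} - \frac{1}{10}\right)^{2} = \left(- \frac{448}{5}\right)^{2} = \frac{200704}{25}$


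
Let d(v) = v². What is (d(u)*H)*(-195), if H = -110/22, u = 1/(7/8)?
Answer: 62400/49 ≈ 1273.5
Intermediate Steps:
u = 8/7 (u = 1/(7*(⅛)) = 1/(7/8) = 8/7 ≈ 1.1429)
H = -5 (H = -110*1/22 = -5)
(d(u)*H)*(-195) = ((8/7)²*(-5))*(-195) = ((64/49)*(-5))*(-195) = -320/49*(-195) = 62400/49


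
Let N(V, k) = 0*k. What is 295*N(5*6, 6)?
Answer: 0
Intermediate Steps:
N(V, k) = 0
295*N(5*6, 6) = 295*0 = 0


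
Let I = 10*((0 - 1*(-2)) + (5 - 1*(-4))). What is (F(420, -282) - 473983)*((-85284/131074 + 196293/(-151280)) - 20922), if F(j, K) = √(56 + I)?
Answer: 98327381736723659643/9914437360 - 207449173782021*√166/9914437360 ≈ 9.9173e+9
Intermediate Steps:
I = 110 (I = 10*((0 + 2) + (5 + 4)) = 10*(2 + 9) = 10*11 = 110)
F(j, K) = √166 (F(j, K) = √(56 + 110) = √166)
(F(420, -282) - 473983)*((-85284/131074 + 196293/(-151280)) - 20922) = (√166 - 473983)*((-85284/131074 + 196293/(-151280)) - 20922) = (-473983 + √166)*((-85284*1/131074 + 196293*(-1/151280)) - 20922) = (-473983 + √166)*((-42642/65537 - 196293/151280) - 20922) = (-473983 + √166)*(-19315336101/9914437360 - 20922) = (-473983 + √166)*(-207449173782021/9914437360) = 98327381736723659643/9914437360 - 207449173782021*√166/9914437360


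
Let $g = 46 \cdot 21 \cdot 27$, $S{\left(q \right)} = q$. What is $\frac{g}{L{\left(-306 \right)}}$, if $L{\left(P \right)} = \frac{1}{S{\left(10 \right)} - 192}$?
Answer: $-4746924$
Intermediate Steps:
$g = 26082$ ($g = 966 \cdot 27 = 26082$)
$L{\left(P \right)} = - \frac{1}{182}$ ($L{\left(P \right)} = \frac{1}{10 - 192} = \frac{1}{-182} = - \frac{1}{182}$)
$\frac{g}{L{\left(-306 \right)}} = \frac{26082}{- \frac{1}{182}} = 26082 \left(-182\right) = -4746924$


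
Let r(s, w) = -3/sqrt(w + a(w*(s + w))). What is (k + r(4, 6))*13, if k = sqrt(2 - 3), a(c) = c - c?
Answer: 13*I - 13*sqrt(6)/2 ≈ -15.922 + 13.0*I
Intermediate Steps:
a(c) = 0
r(s, w) = -3/sqrt(w) (r(s, w) = -3/sqrt(w + 0) = -3/sqrt(w))
k = I (k = sqrt(-1) = I ≈ 1.0*I)
(k + r(4, 6))*13 = (I - sqrt(6)/2)*13 = 13*I - 13*sqrt(6)/2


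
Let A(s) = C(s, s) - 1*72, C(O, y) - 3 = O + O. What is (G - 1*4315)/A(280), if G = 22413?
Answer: 18098/491 ≈ 36.859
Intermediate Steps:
C(O, y) = 3 + 2*O (C(O, y) = 3 + (O + O) = 3 + 2*O)
A(s) = -69 + 2*s (A(s) = (3 + 2*s) - 1*72 = (3 + 2*s) - 72 = -69 + 2*s)
(G - 1*4315)/A(280) = (22413 - 1*4315)/(-69 + 2*280) = (22413 - 4315)/(-69 + 560) = 18098/491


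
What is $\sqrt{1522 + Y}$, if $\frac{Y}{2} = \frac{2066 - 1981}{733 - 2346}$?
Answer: $\frac{4 \sqrt{247476138}}{1613} \approx 39.011$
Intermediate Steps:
$Y = - \frac{170}{1613}$ ($Y = 2 \frac{2066 - 1981}{733 - 2346} = 2 \frac{85}{-1613} = 2 \cdot 85 \left(- \frac{1}{1613}\right) = 2 \left(- \frac{85}{1613}\right) = - \frac{170}{1613} \approx -0.10539$)
$\sqrt{1522 + Y} = \sqrt{1522 - \frac{170}{1613}} = \sqrt{\frac{2454816}{1613}} = \frac{4 \sqrt{247476138}}{1613}$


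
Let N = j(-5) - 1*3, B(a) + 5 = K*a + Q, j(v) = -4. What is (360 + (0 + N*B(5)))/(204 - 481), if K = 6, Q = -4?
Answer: -213/277 ≈ -0.76895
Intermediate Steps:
B(a) = -9 + 6*a (B(a) = -5 + (6*a - 4) = -5 + (-4 + 6*a) = -9 + 6*a)
N = -7 (N = -4 - 1*3 = -4 - 3 = -7)
(360 + (0 + N*B(5)))/(204 - 481) = (360 + (0 - 7*(-9 + 6*5)))/(204 - 481) = (360 + (0 - 7*(-9 + 30)))/(-277) = (360 + (0 - 7*21))*(-1/277) = (360 + (0 - 147))*(-1/277) = (360 - 147)*(-1/277) = 213*(-1/277) = -213/277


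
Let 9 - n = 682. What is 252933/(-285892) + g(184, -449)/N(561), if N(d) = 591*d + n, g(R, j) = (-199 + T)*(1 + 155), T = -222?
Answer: -51233104083/47297686588 ≈ -1.0832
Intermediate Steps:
n = -673 (n = 9 - 1*682 = 9 - 682 = -673)
g(R, j) = -65676 (g(R, j) = (-199 - 222)*(1 + 155) = -421*156 = -65676)
N(d) = -673 + 591*d (N(d) = 591*d - 673 = -673 + 591*d)
252933/(-285892) + g(184, -449)/N(561) = 252933/(-285892) - 65676/(-673 + 591*561) = 252933*(-1/285892) - 65676/(-673 + 331551) = -252933/285892 - 65676/330878 = -252933/285892 - 65676*1/330878 = -252933/285892 - 32838/165439 = -51233104083/47297686588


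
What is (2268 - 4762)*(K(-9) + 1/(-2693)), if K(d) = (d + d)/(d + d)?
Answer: -6713848/2693 ≈ -2493.1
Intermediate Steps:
K(d) = 1 (K(d) = (2*d)/((2*d)) = (2*d)*(1/(2*d)) = 1)
(2268 - 4762)*(K(-9) + 1/(-2693)) = (2268 - 4762)*(1 + 1/(-2693)) = -2494*(1 - 1/2693) = -2494*2692/2693 = -6713848/2693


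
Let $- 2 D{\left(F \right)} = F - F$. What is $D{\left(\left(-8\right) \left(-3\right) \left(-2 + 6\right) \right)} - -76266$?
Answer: $76266$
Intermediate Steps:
$D{\left(F \right)} = 0$ ($D{\left(F \right)} = - \frac{F - F}{2} = \left(- \frac{1}{2}\right) 0 = 0$)
$D{\left(\left(-8\right) \left(-3\right) \left(-2 + 6\right) \right)} - -76266 = 0 - -76266 = 0 + 76266 = 76266$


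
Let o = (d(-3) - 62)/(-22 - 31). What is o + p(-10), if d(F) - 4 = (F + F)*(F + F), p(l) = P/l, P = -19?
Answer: 1227/530 ≈ 2.3151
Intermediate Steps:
p(l) = -19/l
d(F) = 4 + 4*F² (d(F) = 4 + (F + F)*(F + F) = 4 + (2*F)*(2*F) = 4 + 4*F²)
o = 22/53 (o = ((4 + 4*(-3)²) - 62)/(-22 - 31) = ((4 + 4*9) - 62)/(-53) = ((4 + 36) - 62)*(-1/53) = (40 - 62)*(-1/53) = -22*(-1/53) = 22/53 ≈ 0.41509)
o + p(-10) = 22/53 - 19/(-10) = 22/53 - 19*(-⅒) = 22/53 + 19/10 = 1227/530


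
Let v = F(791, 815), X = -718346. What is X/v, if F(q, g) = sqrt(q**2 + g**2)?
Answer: -359173*sqrt(1289906)/644953 ≈ -632.49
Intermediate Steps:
F(q, g) = sqrt(g**2 + q**2)
v = sqrt(1289906) (v = sqrt(815**2 + 791**2) = sqrt(664225 + 625681) = sqrt(1289906) ≈ 1135.7)
X/v = -718346*sqrt(1289906)/1289906 = -359173*sqrt(1289906)/644953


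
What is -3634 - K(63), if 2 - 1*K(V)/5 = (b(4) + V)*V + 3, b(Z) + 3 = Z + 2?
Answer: 17161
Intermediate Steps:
b(Z) = -1 + Z (b(Z) = -3 + (Z + 2) = -3 + (2 + Z) = -1 + Z)
K(V) = -5 - 5*V*(3 + V) (K(V) = 10 - 5*(((-1 + 4) + V)*V + 3) = 10 - 5*((3 + V)*V + 3) = 10 - 5*(V*(3 + V) + 3) = 10 - 5*(3 + V*(3 + V)) = 10 + (-15 - 5*V*(3 + V)) = -5 - 5*V*(3 + V))
-3634 - K(63) = -3634 - (-5 - 15*63 - 5*63²) = -3634 - (-5 - 945 - 5*3969) = -3634 - (-5 - 945 - 19845) = -3634 - 1*(-20795) = -3634 + 20795 = 17161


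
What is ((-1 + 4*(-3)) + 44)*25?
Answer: 775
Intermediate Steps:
((-1 + 4*(-3)) + 44)*25 = ((-1 - 12) + 44)*25 = (-13 + 44)*25 = 31*25 = 775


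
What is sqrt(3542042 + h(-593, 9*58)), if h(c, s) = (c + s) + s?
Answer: 19*sqrt(9813) ≈ 1882.2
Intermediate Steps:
h(c, s) = c + 2*s
sqrt(3542042 + h(-593, 9*58)) = sqrt(3542042 + (-593 + 2*(9*58))) = sqrt(3542042 + (-593 + 2*522)) = sqrt(3542042 + (-593 + 1044)) = sqrt(3542042 + 451) = sqrt(3542493) = 19*sqrt(9813)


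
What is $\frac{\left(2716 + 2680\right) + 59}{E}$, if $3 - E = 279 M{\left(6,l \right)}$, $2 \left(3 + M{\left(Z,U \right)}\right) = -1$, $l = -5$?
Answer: $\frac{10910}{1959} \approx 5.5692$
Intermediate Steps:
$M{\left(Z,U \right)} = - \frac{7}{2}$ ($M{\left(Z,U \right)} = -3 + \frac{1}{2} \left(-1\right) = -3 - \frac{1}{2} = - \frac{7}{2}$)
$E = \frac{1959}{2}$ ($E = 3 - 279 \left(- \frac{7}{2}\right) = 3 - - \frac{1953}{2} = 3 + \frac{1953}{2} = \frac{1959}{2} \approx 979.5$)
$\frac{\left(2716 + 2680\right) + 59}{E} = \frac{\left(2716 + 2680\right) + 59}{\frac{1959}{2}} = \left(5396 + 59\right) \frac{2}{1959} = 5455 \cdot \frac{2}{1959} = \frac{10910}{1959}$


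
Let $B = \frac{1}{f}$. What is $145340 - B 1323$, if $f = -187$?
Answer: $\frac{27179903}{187} \approx 1.4535 \cdot 10^{5}$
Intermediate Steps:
$B = - \frac{1}{187}$ ($B = \frac{1}{-187} = - \frac{1}{187} \approx -0.0053476$)
$145340 - B 1323 = 145340 - \left(- \frac{1}{187}\right) 1323 = 145340 - - \frac{1323}{187} = 145340 + \frac{1323}{187} = \frac{27179903}{187}$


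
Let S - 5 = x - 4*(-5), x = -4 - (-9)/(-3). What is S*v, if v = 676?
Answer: 12168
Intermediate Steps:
x = -7 (x = -4 - (-9)*(-1)/3 = -4 - 3*1 = -4 - 3 = -7)
S = 18 (S = 5 + (-7 - 4*(-5)) = 5 + (-7 + 20) = 5 + 13 = 18)
S*v = 18*676 = 12168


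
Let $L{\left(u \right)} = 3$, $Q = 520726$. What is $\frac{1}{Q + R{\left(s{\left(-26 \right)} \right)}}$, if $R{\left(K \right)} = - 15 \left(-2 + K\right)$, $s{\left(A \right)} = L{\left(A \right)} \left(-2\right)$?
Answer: $\frac{1}{520846} \approx 1.92 \cdot 10^{-6}$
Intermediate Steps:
$s{\left(A \right)} = -6$ ($s{\left(A \right)} = 3 \left(-2\right) = -6$)
$R{\left(K \right)} = 30 - 15 K$
$\frac{1}{Q + R{\left(s{\left(-26 \right)} \right)}} = \frac{1}{520726 + \left(30 - -90\right)} = \frac{1}{520726 + \left(30 + 90\right)} = \frac{1}{520726 + 120} = \frac{1}{520846}$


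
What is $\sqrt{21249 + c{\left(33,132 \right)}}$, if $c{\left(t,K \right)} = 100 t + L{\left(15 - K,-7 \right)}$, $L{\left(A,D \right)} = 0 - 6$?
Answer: $9 \sqrt{303} \approx 156.66$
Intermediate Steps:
$L{\left(A,D \right)} = -6$
$c{\left(t,K \right)} = -6 + 100 t$ ($c{\left(t,K \right)} = 100 t - 6 = -6 + 100 t$)
$\sqrt{21249 + c{\left(33,132 \right)}} = \sqrt{21249 + \left(-6 + 100 \cdot 33\right)} = \sqrt{21249 + \left(-6 + 3300\right)} = \sqrt{21249 + 3294} = \sqrt{24543} = 9 \sqrt{303}$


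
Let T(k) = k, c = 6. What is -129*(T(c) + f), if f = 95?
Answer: -13029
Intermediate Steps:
-129*(T(c) + f) = -129*(6 + 95) = -129*101 = -13029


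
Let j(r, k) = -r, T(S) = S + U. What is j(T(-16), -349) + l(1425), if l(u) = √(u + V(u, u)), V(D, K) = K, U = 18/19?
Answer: 286/19 + 5*√114 ≈ 68.438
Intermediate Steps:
U = 18/19 (U = 18*(1/19) = 18/19 ≈ 0.94737)
T(S) = 18/19 + S (T(S) = S + 18/19 = 18/19 + S)
l(u) = √2*√u (l(u) = √(u + u) = √(2*u) = √2*√u)
j(T(-16), -349) + l(1425) = -(18/19 - 16) + √2*√1425 = -1*(-286/19) + √2*(5*√57) = 286/19 + 5*√114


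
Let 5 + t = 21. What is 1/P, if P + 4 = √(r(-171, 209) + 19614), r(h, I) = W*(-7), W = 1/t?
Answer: 64/313561 + 4*√313817/313561 ≈ 0.0073503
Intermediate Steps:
t = 16 (t = -5 + 21 = 16)
W = 1/16 ≈ 0.062500
r(h, I) = -7/16 (r(h, I) = (1/16)*(-7) = -7/16)
P = -4 + √313817/4 (P = -4 + √(-7/16 + 19614) = -4 + √(313817/16) = -4 + √313817/4 ≈ 136.05)
1/P = 1/(-4 + √313817/4)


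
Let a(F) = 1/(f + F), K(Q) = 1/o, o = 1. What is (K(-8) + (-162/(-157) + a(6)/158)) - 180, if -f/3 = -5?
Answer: -92708081/520926 ≈ -177.97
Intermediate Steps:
f = 15 (f = -3*(-5) = 15)
K(Q) = 1 (K(Q) = 1/1 = 1)
a(F) = 1/(15 + F)
(K(-8) + (-162/(-157) + a(6)/158)) - 180 = (1 + (-162/(-157) + 1/((15 + 6)*158))) - 180 = (1 + (-162*(-1/157) + (1/158)/21)) - 180 = (1 + (162/157 + (1/21)*(1/158))) - 180 = (1 + (162/157 + 1/3318)) - 180 = (1 + 537673/520926) - 180 = 1058599/520926 - 180 = -92708081/520926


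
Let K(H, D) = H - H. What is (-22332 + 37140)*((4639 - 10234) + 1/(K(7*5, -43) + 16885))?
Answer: -1398935067792/16885 ≈ -8.2851e+7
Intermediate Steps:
K(H, D) = 0
(-22332 + 37140)*((4639 - 10234) + 1/(K(7*5, -43) + 16885)) = (-22332 + 37140)*((4639 - 10234) + 1/(0 + 16885)) = 14808*(-5595 + 1/16885) = 14808*(-94471574/16885) = -1398935067792/16885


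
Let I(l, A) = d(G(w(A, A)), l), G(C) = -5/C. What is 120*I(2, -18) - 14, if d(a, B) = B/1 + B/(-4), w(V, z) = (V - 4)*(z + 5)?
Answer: 166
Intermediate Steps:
w(V, z) = (-4 + V)*(5 + z)
d(a, B) = 3*B/4 (d(a, B) = B*1 + B*(-1/4) = B - B/4 = 3*B/4)
I(l, A) = 3*l/4
120*I(2, -18) - 14 = 120*((3/4)*2) - 14 = 120*(3/2) - 14 = 180 - 14 = 166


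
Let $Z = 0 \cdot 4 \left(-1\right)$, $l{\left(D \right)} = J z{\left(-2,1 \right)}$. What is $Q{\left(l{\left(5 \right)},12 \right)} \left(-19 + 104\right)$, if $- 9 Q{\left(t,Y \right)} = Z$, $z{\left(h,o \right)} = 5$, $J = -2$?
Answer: $0$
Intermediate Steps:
$l{\left(D \right)} = -10$ ($l{\left(D \right)} = \left(-2\right) 5 = -10$)
$Z = 0$ ($Z = 0 \left(-1\right) = 0$)
$Q{\left(t,Y \right)} = 0$ ($Q{\left(t,Y \right)} = \left(- \frac{1}{9}\right) 0 = 0$)
$Q{\left(l{\left(5 \right)},12 \right)} \left(-19 + 104\right) = 0 \left(-19 + 104\right) = 0 \cdot 85 = 0$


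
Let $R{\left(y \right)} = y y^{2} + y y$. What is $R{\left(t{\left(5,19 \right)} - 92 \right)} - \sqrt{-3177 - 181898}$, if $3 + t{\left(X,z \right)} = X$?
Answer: $-720900 - 5 i \sqrt{7403} \approx -7.209 \cdot 10^{5} - 430.2 i$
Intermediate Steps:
$t{\left(X,z \right)} = -3 + X$
$R{\left(y \right)} = y^{2} + y^{3}$ ($R{\left(y \right)} = y^{3} + y^{2} = y^{2} + y^{3}$)
$R{\left(t{\left(5,19 \right)} - 92 \right)} - \sqrt{-3177 - 181898} = \left(\left(-3 + 5\right) - 92\right)^{2} \left(1 + \left(\left(-3 + 5\right) - 92\right)\right) - \sqrt{-3177 - 181898} = \left(2 - 92\right)^{2} \left(1 + \left(2 - 92\right)\right) - \sqrt{-185075} = \left(-90\right)^{2} \left(1 - 90\right) - 5 i \sqrt{7403} = 8100 \left(-89\right) - 5 i \sqrt{7403} = -720900 - 5 i \sqrt{7403}$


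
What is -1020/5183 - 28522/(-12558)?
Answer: 5193091/2503389 ≈ 2.0744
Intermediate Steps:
-1020/5183 - 28522/(-12558) = -1020*1/5183 - 28522*(-1/12558) = -1020/5183 + 1097/483 = 5193091/2503389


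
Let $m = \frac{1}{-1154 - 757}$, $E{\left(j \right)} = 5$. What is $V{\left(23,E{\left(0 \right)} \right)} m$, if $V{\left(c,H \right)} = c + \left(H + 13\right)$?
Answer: $- \frac{41}{1911} \approx -0.021455$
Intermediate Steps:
$m = - \frac{1}{1911}$ ($m = \frac{1}{-1911} = - \frac{1}{1911} \approx -0.00052329$)
$V{\left(c,H \right)} = 13 + H + c$ ($V{\left(c,H \right)} = c + \left(13 + H\right) = 13 + H + c$)
$V{\left(23,E{\left(0 \right)} \right)} m = \left(13 + 5 + 23\right) \left(- \frac{1}{1911}\right) = 41 \left(- \frac{1}{1911}\right) = - \frac{41}{1911}$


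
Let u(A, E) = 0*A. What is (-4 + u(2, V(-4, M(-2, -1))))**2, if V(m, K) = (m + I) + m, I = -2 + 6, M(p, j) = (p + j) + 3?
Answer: 16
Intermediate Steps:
M(p, j) = 3 + j + p (M(p, j) = (j + p) + 3 = 3 + j + p)
I = 4
V(m, K) = 4 + 2*m (V(m, K) = (m + 4) + m = (4 + m) + m = 4 + 2*m)
u(A, E) = 0
(-4 + u(2, V(-4, M(-2, -1))))**2 = (-4 + 0)**2 = (-4)**2 = 16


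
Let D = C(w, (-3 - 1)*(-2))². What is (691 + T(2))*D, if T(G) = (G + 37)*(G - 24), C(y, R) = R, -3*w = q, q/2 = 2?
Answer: -10688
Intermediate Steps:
q = 4 (q = 2*2 = 4)
w = -4/3 (w = -⅓*4 = -4/3 ≈ -1.3333)
T(G) = (-24 + G)*(37 + G) (T(G) = (37 + G)*(-24 + G) = (-24 + G)*(37 + G))
D = 64 (D = ((-3 - 1)*(-2))² = (-4*(-2))² = 8² = 64)
(691 + T(2))*D = (691 + (-888 + 2² + 13*2))*64 = (691 + (-888 + 4 + 26))*64 = (691 - 858)*64 = -167*64 = -10688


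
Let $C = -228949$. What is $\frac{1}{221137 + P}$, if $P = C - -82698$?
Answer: $\frac{1}{74886} \approx 1.3354 \cdot 10^{-5}$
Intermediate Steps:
$P = -146251$ ($P = -228949 - -82698 = -228949 + 82698 = -146251$)
$\frac{1}{221137 + P} = \frac{1}{221137 - 146251} = \frac{1}{74886}$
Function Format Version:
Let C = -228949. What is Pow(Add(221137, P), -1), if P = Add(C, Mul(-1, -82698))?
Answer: Rational(1, 74886) ≈ 1.3354e-5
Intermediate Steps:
P = -146251 (P = Add(-228949, Mul(-1, -82698)) = Add(-228949, 82698) = -146251)
Pow(Add(221137, P), -1) = Pow(Add(221137, -146251), -1) = Pow(74886, -1) = Rational(1, 74886)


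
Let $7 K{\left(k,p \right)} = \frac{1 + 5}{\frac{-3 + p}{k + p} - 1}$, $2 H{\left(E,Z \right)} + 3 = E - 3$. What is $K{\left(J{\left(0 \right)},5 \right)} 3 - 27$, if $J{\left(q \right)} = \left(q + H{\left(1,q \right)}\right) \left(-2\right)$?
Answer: $- \frac{423}{14} \approx -30.214$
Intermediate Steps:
$H{\left(E,Z \right)} = -3 + \frac{E}{2}$ ($H{\left(E,Z \right)} = - \frac{3}{2} + \frac{E - 3}{2} = - \frac{3}{2} + \frac{-3 + E}{2} = - \frac{3}{2} + \left(- \frac{3}{2} + \frac{E}{2}\right) = -3 + \frac{E}{2}$)
$J{\left(q \right)} = 5 - 2 q$ ($J{\left(q \right)} = \left(q + \left(-3 + \frac{1}{2} \cdot 1\right)\right) \left(-2\right) = \left(q + \left(-3 + \frac{1}{2}\right)\right) \left(-2\right) = \left(q - \frac{5}{2}\right) \left(-2\right) = \left(- \frac{5}{2} + q\right) \left(-2\right) = 5 - 2 q$)
$K{\left(k,p \right)} = \frac{6}{7 \left(-1 + \frac{-3 + p}{k + p}\right)}$ ($K{\left(k,p \right)} = \frac{\left(1 + 5\right) \frac{1}{\frac{-3 + p}{k + p} - 1}}{7} = \frac{6 \frac{1}{\frac{-3 + p}{k + p} - 1}}{7} = \frac{6 \frac{1}{-1 + \frac{-3 + p}{k + p}}}{7} = \frac{6}{7 \left(-1 + \frac{-3 + p}{k + p}\right)}$)
$K{\left(J{\left(0 \right)},5 \right)} 3 - 27 = \frac{6 \left(- (5 - 0) - 5\right)}{7 \left(3 + \left(5 - 0\right)\right)} 3 - 27 = \frac{6 \left(- (5 + 0) - 5\right)}{7 \left(3 + \left(5 + 0\right)\right)} 3 - 27 = \frac{6 \left(\left(-1\right) 5 - 5\right)}{7 \left(3 + 5\right)} 3 - 27 = \frac{6 \left(-5 - 5\right)}{7 \cdot 8} \cdot 3 - 27 = \frac{6}{7} \cdot \frac{1}{8} \left(-10\right) 3 - 27 = \left(- \frac{15}{14}\right) 3 - 27 = - \frac{45}{14} - 27 = - \frac{423}{14}$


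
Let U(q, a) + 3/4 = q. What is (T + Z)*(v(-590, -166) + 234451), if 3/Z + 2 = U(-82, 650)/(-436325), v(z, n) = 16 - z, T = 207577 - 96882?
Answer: 30271431117705045/1163423 ≈ 2.6019e+10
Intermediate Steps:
U(q, a) = -3/4 + q
T = 110695
Z = -1745300/1163423 (Z = 3/(-2 + (-3/4 - 82)/(-436325)) = 3/(-2 - 331/4*(-1/436325)) = 3/(-2 + 331/1745300) = 3/(-3490269/1745300) = 3*(-1745300/3490269) = -1745300/1163423 ≈ -1.5001)
(T + Z)*(v(-590, -166) + 234451) = (110695 - 1745300/1163423)*((16 - 1*(-590)) + 234451) = 128783363685*((16 + 590) + 234451)/1163423 = 128783363685*(606 + 234451)/1163423 = (128783363685/1163423)*235057 = 30271431117705045/1163423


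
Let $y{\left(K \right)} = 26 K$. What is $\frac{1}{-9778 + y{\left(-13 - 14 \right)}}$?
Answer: $- \frac{1}{10480} \approx -9.542 \cdot 10^{-5}$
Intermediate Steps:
$\frac{1}{-9778 + y{\left(-13 - 14 \right)}} = \frac{1}{-9778 + 26 \left(-13 - 14\right)} = \frac{1}{-9778 + 26 \left(-27\right)} = \frac{1}{-9778 - 702} = \frac{1}{-10480} = - \frac{1}{10480}$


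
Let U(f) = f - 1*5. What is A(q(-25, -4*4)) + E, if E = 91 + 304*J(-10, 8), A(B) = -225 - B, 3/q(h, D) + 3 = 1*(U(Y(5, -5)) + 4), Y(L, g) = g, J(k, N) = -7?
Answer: -6785/3 ≈ -2261.7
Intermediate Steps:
U(f) = -5 + f (U(f) = f - 5 = -5 + f)
q(h, D) = -1/3 (q(h, D) = 3/(-3 + 1*((-5 - 5) + 4)) = 3/(-3 + 1*(-10 + 4)) = 3/(-3 + 1*(-6)) = 3/(-3 - 6) = 3/(-9) = 3*(-1/9) = -1/3)
E = -2037 (E = 91 + 304*(-7) = 91 - 2128 = -2037)
A(q(-25, -4*4)) + E = (-225 - 1*(-1/3)) - 2037 = (-225 + 1/3) - 2037 = -674/3 - 2037 = -6785/3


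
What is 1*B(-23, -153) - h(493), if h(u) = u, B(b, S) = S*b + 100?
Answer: 3126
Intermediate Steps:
B(b, S) = 100 + S*b
1*B(-23, -153) - h(493) = 1*(100 - 153*(-23)) - 1*493 = 1*(100 + 3519) - 493 = 1*3619 - 493 = 3619 - 493 = 3126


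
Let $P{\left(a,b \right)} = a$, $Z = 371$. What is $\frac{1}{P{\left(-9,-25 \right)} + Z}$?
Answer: $\frac{1}{362} \approx 0.0027624$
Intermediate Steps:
$\frac{1}{P{\left(-9,-25 \right)} + Z} = \frac{1}{-9 + 371} = \frac{1}{362}$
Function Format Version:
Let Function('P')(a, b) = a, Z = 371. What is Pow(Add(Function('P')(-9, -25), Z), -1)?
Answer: Rational(1, 362) ≈ 0.0027624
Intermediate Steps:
Pow(Add(Function('P')(-9, -25), Z), -1) = Pow(Add(-9, 371), -1) = Pow(362, -1) = Rational(1, 362)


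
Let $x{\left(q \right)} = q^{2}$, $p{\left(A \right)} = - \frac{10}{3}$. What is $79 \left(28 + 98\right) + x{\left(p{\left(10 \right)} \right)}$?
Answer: $\frac{89686}{9} \approx 9965.1$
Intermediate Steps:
$p{\left(A \right)} = - \frac{10}{3}$ ($p{\left(A \right)} = \left(-10\right) \frac{1}{3} = - \frac{10}{3}$)
$79 \left(28 + 98\right) + x{\left(p{\left(10 \right)} \right)} = 79 \left(28 + 98\right) + \left(- \frac{10}{3}\right)^{2} = 79 \cdot 126 + \frac{100}{9} = 9954 + \frac{100}{9} = \frac{89686}{9}$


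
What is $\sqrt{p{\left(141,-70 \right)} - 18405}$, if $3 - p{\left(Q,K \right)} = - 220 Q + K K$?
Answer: $\sqrt{7718} \approx 87.852$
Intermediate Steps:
$p{\left(Q,K \right)} = 3 - K^{2} + 220 Q$ ($p{\left(Q,K \right)} = 3 - \left(- 220 Q + K K\right) = 3 - \left(- 220 Q + K^{2}\right) = 3 - \left(K^{2} - 220 Q\right) = 3 - K^{2} + 220 Q$)
$\sqrt{p{\left(141,-70 \right)} - 18405} = \sqrt{\left(3 - \left(-70\right)^{2} + 220 \cdot 141\right) - 18405} = \sqrt{\left(3 - 4900 + 31020\right) - 18405} = \sqrt{26123 - 18405} = \sqrt{7718}$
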